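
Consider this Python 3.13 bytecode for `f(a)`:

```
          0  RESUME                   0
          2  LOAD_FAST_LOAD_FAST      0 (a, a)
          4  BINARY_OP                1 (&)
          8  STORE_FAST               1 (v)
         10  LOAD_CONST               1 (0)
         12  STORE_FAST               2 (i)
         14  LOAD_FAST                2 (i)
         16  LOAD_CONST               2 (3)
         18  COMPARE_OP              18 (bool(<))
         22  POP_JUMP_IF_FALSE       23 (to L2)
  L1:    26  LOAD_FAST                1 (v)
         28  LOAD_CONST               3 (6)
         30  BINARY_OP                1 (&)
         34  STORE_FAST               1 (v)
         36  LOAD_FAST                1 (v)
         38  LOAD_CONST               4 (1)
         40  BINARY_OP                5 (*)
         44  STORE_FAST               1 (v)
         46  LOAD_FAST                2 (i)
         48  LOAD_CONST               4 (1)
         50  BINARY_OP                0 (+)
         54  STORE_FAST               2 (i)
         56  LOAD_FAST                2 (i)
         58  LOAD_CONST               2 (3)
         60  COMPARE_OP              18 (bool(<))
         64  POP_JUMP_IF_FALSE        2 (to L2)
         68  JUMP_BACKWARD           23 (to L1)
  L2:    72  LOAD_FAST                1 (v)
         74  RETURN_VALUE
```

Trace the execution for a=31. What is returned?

LOAD_FAST_LOAD_FAST a,a → push 31,31. Stack: [31, 31]
BINARY_OP & → 31 & 31 = 31. Stack: [31]
STORE_FAST v → v=31. Stack: []
LOAD_CONST → push 0. Stack: [0]
STORE_FAST i → i=0. Stack: []
LOAD_FAST i → push 0. Stack: [0]
LOAD_CONST → push 3. Stack: [0, 3]
COMPARE_OP bool(<) → 0 vs 3 = True. Stack: [True]
POP_JUMP_IF_FALSE → pop True; no jump. Stack: []
LOAD_FAST v → push 31. Stack: [31]
LOAD_CONST → push 6. Stack: [31, 6]
BINARY_OP & → 31 & 6 = 6. Stack: [6]
STORE_FAST v → v=6. Stack: []
LOAD_FAST v → push 6. Stack: [6]
LOAD_CONST → push 1. Stack: [6, 1]
BINARY_OP * → 6 * 1 = 6. Stack: [6]
STORE_FAST v → v=6. Stack: []
LOAD_FAST i → push 0. Stack: [0]
LOAD_CONST → push 1. Stack: [0, 1]
BINARY_OP + → 0 + 1 = 1. Stack: [1]
STORE_FAST i → i=1. Stack: []
LOAD_FAST i → push 1. Stack: [1]
LOAD_CONST → push 3. Stack: [1, 3]
COMPARE_OP bool(<) → 1 vs 3 = True. Stack: [True]
POP_JUMP_IF_FALSE → pop True; no jump. Stack: []
LOAD_FAST v → push 6. Stack: [6]
LOAD_CONST → push 6. Stack: [6, 6]
BINARY_OP & → 6 & 6 = 6. Stack: [6]
STORE_FAST v → v=6. Stack: []
LOAD_FAST v → push 6. Stack: [6]
LOAD_CONST → push 1. Stack: [6, 1]
BINARY_OP * → 6 * 1 = 6. Stack: [6]
STORE_FAST v → v=6. Stack: []
LOAD_FAST i → push 1. Stack: [1]
LOAD_CONST → push 1. Stack: [1, 1]
BINARY_OP + → 1 + 1 = 2. Stack: [2]
STORE_FAST i → i=2. Stack: []
LOAD_FAST i → push 2. Stack: [2]
LOAD_CONST → push 3. Stack: [2, 3]
COMPARE_OP bool(<) → 2 vs 3 = True. Stack: [True]
POP_JUMP_IF_FALSE → pop True; no jump. Stack: []
LOAD_FAST v → push 6. Stack: [6]
LOAD_CONST → push 6. Stack: [6, 6]
BINARY_OP & → 6 & 6 = 6. Stack: [6]
STORE_FAST v → v=6. Stack: []
LOAD_FAST v → push 6. Stack: [6]
LOAD_CONST → push 1. Stack: [6, 1]
BINARY_OP * → 6 * 1 = 6. Stack: [6]
STORE_FAST v → v=6. Stack: []
LOAD_FAST i → push 2. Stack: [2]
LOAD_CONST → push 1. Stack: [2, 1]
BINARY_OP + → 2 + 1 = 3. Stack: [3]
STORE_FAST i → i=3. Stack: []
LOAD_FAST i → push 3. Stack: [3]
LOAD_CONST → push 3. Stack: [3, 3]
COMPARE_OP bool(<) → 3 vs 3 = False. Stack: [False]
POP_JUMP_IF_FALSE → pop False; jump. Stack: []
LOAD_FAST v → push 6. Stack: [6]
RETURN_VALUE → return 6.

6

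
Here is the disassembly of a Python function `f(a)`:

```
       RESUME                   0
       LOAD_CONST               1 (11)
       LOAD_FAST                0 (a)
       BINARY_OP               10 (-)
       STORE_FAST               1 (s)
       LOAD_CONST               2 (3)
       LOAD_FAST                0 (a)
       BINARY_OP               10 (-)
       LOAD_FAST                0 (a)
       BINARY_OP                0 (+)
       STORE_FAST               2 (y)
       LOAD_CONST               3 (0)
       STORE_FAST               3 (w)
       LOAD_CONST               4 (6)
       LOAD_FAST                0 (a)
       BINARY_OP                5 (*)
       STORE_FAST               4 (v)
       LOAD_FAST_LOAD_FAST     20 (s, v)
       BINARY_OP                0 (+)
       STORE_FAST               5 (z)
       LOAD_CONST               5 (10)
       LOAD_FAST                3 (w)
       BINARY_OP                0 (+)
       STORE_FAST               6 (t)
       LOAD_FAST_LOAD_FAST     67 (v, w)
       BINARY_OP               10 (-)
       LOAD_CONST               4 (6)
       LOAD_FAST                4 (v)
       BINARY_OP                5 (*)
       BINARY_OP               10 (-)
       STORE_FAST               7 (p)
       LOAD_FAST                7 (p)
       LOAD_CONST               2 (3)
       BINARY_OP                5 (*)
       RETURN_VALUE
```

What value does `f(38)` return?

-3420

LOAD_CONST → push 11. Stack: [11]
LOAD_FAST a → push 38. Stack: [11, 38]
BINARY_OP - → 11 - 38 = -27. Stack: [-27]
STORE_FAST s → s=-27. Stack: []
LOAD_CONST → push 3. Stack: [3]
LOAD_FAST a → push 38. Stack: [3, 38]
BINARY_OP - → 3 - 38 = -35. Stack: [-35]
LOAD_FAST a → push 38. Stack: [-35, 38]
BINARY_OP + → -35 + 38 = 3. Stack: [3]
STORE_FAST y → y=3. Stack: []
LOAD_CONST → push 0. Stack: [0]
STORE_FAST w → w=0. Stack: []
LOAD_CONST → push 6. Stack: [6]
LOAD_FAST a → push 38. Stack: [6, 38]
BINARY_OP * → 6 * 38 = 228. Stack: [228]
STORE_FAST v → v=228. Stack: []
LOAD_FAST_LOAD_FAST s,v → push -27,228. Stack: [-27, 228]
BINARY_OP + → -27 + 228 = 201. Stack: [201]
STORE_FAST z → z=201. Stack: []
LOAD_CONST → push 10. Stack: [10]
LOAD_FAST w → push 0. Stack: [10, 0]
BINARY_OP + → 10 + 0 = 10. Stack: [10]
STORE_FAST t → t=10. Stack: []
LOAD_FAST_LOAD_FAST v,w → push 228,0. Stack: [228, 0]
BINARY_OP - → 228 - 0 = 228. Stack: [228]
LOAD_CONST → push 6. Stack: [228, 6]
LOAD_FAST v → push 228. Stack: [228, 6, 228]
BINARY_OP * → 6 * 228 = 1368. Stack: [228, 1368]
BINARY_OP - → 228 - 1368 = -1140. Stack: [-1140]
STORE_FAST p → p=-1140. Stack: []
LOAD_FAST p → push -1140. Stack: [-1140]
LOAD_CONST → push 3. Stack: [-1140, 3]
BINARY_OP * → -1140 * 3 = -3420. Stack: [-3420]
RETURN_VALUE → return -3420.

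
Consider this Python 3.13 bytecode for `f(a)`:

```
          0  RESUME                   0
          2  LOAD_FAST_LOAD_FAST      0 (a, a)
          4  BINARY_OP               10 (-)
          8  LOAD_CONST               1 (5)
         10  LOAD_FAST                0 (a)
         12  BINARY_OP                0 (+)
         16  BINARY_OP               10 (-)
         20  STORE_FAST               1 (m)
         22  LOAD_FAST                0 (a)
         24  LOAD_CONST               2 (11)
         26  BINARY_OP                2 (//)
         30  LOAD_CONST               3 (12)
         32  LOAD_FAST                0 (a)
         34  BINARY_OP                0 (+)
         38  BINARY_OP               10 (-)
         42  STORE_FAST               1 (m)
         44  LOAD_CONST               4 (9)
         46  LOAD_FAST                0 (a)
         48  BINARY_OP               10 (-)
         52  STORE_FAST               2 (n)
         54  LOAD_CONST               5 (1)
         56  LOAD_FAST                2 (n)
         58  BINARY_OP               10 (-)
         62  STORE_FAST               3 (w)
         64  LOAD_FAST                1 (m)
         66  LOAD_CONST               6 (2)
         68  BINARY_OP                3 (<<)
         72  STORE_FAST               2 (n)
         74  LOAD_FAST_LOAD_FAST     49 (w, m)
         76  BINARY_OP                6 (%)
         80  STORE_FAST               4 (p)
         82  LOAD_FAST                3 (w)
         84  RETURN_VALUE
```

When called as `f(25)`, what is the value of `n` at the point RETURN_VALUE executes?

-140

LOAD_FAST_LOAD_FAST a,a → push 25,25. Stack: [25, 25]
BINARY_OP - → 25 - 25 = 0. Stack: [0]
LOAD_CONST → push 5. Stack: [0, 5]
LOAD_FAST a → push 25. Stack: [0, 5, 25]
BINARY_OP + → 5 + 25 = 30. Stack: [0, 30]
BINARY_OP - → 0 - 30 = -30. Stack: [-30]
STORE_FAST m → m=-30. Stack: []
LOAD_FAST a → push 25. Stack: [25]
LOAD_CONST → push 11. Stack: [25, 11]
BINARY_OP // → 25 // 11 = 2. Stack: [2]
LOAD_CONST → push 12. Stack: [2, 12]
LOAD_FAST a → push 25. Stack: [2, 12, 25]
BINARY_OP + → 12 + 25 = 37. Stack: [2, 37]
BINARY_OP - → 2 - 37 = -35. Stack: [-35]
STORE_FAST m → m=-35. Stack: []
LOAD_CONST → push 9. Stack: [9]
LOAD_FAST a → push 25. Stack: [9, 25]
BINARY_OP - → 9 - 25 = -16. Stack: [-16]
STORE_FAST n → n=-16. Stack: []
LOAD_CONST → push 1. Stack: [1]
LOAD_FAST n → push -16. Stack: [1, -16]
BINARY_OP - → 1 - -16 = 17. Stack: [17]
STORE_FAST w → w=17. Stack: []
LOAD_FAST m → push -35. Stack: [-35]
LOAD_CONST → push 2. Stack: [-35, 2]
BINARY_OP << → -35 << 2 = -140. Stack: [-140]
STORE_FAST n → n=-140. Stack: []
LOAD_FAST_LOAD_FAST w,m → push 17,-35. Stack: [17, -35]
BINARY_OP % → 17 % -35 = -18. Stack: [-18]
STORE_FAST p → p=-18. Stack: []
LOAD_FAST w → push 17. Stack: [17]
RETURN_VALUE → return 17.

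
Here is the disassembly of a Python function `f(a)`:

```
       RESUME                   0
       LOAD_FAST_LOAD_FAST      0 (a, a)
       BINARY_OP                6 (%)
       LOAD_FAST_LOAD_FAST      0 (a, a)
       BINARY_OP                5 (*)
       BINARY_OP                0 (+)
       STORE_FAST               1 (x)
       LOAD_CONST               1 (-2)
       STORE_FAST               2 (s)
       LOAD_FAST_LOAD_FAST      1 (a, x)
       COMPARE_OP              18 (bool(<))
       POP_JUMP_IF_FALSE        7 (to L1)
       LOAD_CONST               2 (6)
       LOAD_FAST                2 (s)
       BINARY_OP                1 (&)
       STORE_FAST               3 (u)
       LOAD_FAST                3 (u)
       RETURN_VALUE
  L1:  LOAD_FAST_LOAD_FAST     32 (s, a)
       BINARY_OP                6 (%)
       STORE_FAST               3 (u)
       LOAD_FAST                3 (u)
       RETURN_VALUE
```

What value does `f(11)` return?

LOAD_FAST_LOAD_FAST a,a → push 11,11. Stack: [11, 11]
BINARY_OP % → 11 % 11 = 0. Stack: [0]
LOAD_FAST_LOAD_FAST a,a → push 11,11. Stack: [0, 11, 11]
BINARY_OP * → 11 * 11 = 121. Stack: [0, 121]
BINARY_OP + → 0 + 121 = 121. Stack: [121]
STORE_FAST x → x=121. Stack: []
LOAD_CONST → push -2. Stack: [-2]
STORE_FAST s → s=-2. Stack: []
LOAD_FAST_LOAD_FAST a,x → push 11,121. Stack: [11, 121]
COMPARE_OP bool(<) → 11 vs 121 = True. Stack: [True]
POP_JUMP_IF_FALSE → pop True; no jump. Stack: []
LOAD_CONST → push 6. Stack: [6]
LOAD_FAST s → push -2. Stack: [6, -2]
BINARY_OP & → 6 & -2 = 6. Stack: [6]
STORE_FAST u → u=6. Stack: []
LOAD_FAST u → push 6. Stack: [6]
RETURN_VALUE → return 6.

6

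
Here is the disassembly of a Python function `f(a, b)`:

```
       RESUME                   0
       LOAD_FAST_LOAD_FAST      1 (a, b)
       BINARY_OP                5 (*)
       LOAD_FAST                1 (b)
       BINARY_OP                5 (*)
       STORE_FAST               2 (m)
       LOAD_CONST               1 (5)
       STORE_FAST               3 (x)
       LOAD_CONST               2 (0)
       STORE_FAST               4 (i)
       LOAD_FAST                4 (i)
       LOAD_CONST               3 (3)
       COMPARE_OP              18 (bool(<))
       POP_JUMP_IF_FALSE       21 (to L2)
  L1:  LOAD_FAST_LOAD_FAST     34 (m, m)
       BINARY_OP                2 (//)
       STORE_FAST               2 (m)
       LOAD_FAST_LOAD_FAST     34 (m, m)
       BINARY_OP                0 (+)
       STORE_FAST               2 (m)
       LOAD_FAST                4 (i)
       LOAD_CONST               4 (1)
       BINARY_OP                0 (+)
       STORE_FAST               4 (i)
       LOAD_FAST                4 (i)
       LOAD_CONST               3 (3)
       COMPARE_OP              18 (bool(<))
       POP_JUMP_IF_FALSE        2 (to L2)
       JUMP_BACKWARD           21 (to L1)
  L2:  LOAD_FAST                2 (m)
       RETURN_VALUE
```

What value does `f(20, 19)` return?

LOAD_FAST_LOAD_FAST a,b → push 20,19. Stack: [20, 19]
BINARY_OP * → 20 * 19 = 380. Stack: [380]
LOAD_FAST b → push 19. Stack: [380, 19]
BINARY_OP * → 380 * 19 = 7220. Stack: [7220]
STORE_FAST m → m=7220. Stack: []
LOAD_CONST → push 5. Stack: [5]
STORE_FAST x → x=5. Stack: []
LOAD_CONST → push 0. Stack: [0]
STORE_FAST i → i=0. Stack: []
LOAD_FAST i → push 0. Stack: [0]
LOAD_CONST → push 3. Stack: [0, 3]
COMPARE_OP bool(<) → 0 vs 3 = True. Stack: [True]
POP_JUMP_IF_FALSE → pop True; no jump. Stack: []
LOAD_FAST_LOAD_FAST m,m → push 7220,7220. Stack: [7220, 7220]
BINARY_OP // → 7220 // 7220 = 1. Stack: [1]
STORE_FAST m → m=1. Stack: []
LOAD_FAST_LOAD_FAST m,m → push 1,1. Stack: [1, 1]
BINARY_OP + → 1 + 1 = 2. Stack: [2]
STORE_FAST m → m=2. Stack: []
LOAD_FAST i → push 0. Stack: [0]
LOAD_CONST → push 1. Stack: [0, 1]
BINARY_OP + → 0 + 1 = 1. Stack: [1]
STORE_FAST i → i=1. Stack: []
LOAD_FAST i → push 1. Stack: [1]
LOAD_CONST → push 3. Stack: [1, 3]
COMPARE_OP bool(<) → 1 vs 3 = True. Stack: [True]
POP_JUMP_IF_FALSE → pop True; no jump. Stack: []
LOAD_FAST_LOAD_FAST m,m → push 2,2. Stack: [2, 2]
BINARY_OP // → 2 // 2 = 1. Stack: [1]
STORE_FAST m → m=1. Stack: []
LOAD_FAST_LOAD_FAST m,m → push 1,1. Stack: [1, 1]
BINARY_OP + → 1 + 1 = 2. Stack: [2]
STORE_FAST m → m=2. Stack: []
LOAD_FAST i → push 1. Stack: [1]
LOAD_CONST → push 1. Stack: [1, 1]
BINARY_OP + → 1 + 1 = 2. Stack: [2]
STORE_FAST i → i=2. Stack: []
LOAD_FAST i → push 2. Stack: [2]
LOAD_CONST → push 3. Stack: [2, 3]
COMPARE_OP bool(<) → 2 vs 3 = True. Stack: [True]
POP_JUMP_IF_FALSE → pop True; no jump. Stack: []
LOAD_FAST_LOAD_FAST m,m → push 2,2. Stack: [2, 2]
BINARY_OP // → 2 // 2 = 1. Stack: [1]
STORE_FAST m → m=1. Stack: []
LOAD_FAST_LOAD_FAST m,m → push 1,1. Stack: [1, 1]
BINARY_OP + → 1 + 1 = 2. Stack: [2]
STORE_FAST m → m=2. Stack: []
LOAD_FAST i → push 2. Stack: [2]
LOAD_CONST → push 1. Stack: [2, 1]
BINARY_OP + → 2 + 1 = 3. Stack: [3]
STORE_FAST i → i=3. Stack: []
LOAD_FAST i → push 3. Stack: [3]
LOAD_CONST → push 3. Stack: [3, 3]
COMPARE_OP bool(<) → 3 vs 3 = False. Stack: [False]
POP_JUMP_IF_FALSE → pop False; jump. Stack: []
LOAD_FAST m → push 2. Stack: [2]
RETURN_VALUE → return 2.

2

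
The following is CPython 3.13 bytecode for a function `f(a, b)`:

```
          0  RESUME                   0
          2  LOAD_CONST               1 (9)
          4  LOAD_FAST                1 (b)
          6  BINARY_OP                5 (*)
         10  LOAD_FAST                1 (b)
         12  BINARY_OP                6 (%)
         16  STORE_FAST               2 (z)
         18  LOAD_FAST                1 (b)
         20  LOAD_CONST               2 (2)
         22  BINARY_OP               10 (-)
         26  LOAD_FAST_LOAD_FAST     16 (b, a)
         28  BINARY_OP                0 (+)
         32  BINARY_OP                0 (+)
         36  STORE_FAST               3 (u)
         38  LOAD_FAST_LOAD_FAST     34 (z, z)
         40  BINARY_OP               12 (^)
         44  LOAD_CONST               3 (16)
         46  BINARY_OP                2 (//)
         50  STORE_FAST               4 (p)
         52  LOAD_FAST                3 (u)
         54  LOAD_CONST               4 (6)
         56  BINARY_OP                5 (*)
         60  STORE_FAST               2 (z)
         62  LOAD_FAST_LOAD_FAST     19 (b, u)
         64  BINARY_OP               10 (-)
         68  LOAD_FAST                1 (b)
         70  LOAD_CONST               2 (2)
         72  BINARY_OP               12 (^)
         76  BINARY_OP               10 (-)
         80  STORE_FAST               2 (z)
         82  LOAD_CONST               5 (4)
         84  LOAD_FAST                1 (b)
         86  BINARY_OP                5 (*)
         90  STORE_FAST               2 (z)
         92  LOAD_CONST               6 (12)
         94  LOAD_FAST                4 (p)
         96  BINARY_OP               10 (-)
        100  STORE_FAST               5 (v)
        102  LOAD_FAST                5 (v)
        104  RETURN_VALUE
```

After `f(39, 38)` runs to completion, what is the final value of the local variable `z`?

152

LOAD_CONST → push 9. Stack: [9]
LOAD_FAST b → push 38. Stack: [9, 38]
BINARY_OP * → 9 * 38 = 342. Stack: [342]
LOAD_FAST b → push 38. Stack: [342, 38]
BINARY_OP % → 342 % 38 = 0. Stack: [0]
STORE_FAST z → z=0. Stack: []
LOAD_FAST b → push 38. Stack: [38]
LOAD_CONST → push 2. Stack: [38, 2]
BINARY_OP - → 38 - 2 = 36. Stack: [36]
LOAD_FAST_LOAD_FAST b,a → push 38,39. Stack: [36, 38, 39]
BINARY_OP + → 38 + 39 = 77. Stack: [36, 77]
BINARY_OP + → 36 + 77 = 113. Stack: [113]
STORE_FAST u → u=113. Stack: []
LOAD_FAST_LOAD_FAST z,z → push 0,0. Stack: [0, 0]
BINARY_OP ^ → 0 ^ 0 = 0. Stack: [0]
LOAD_CONST → push 16. Stack: [0, 16]
BINARY_OP // → 0 // 16 = 0. Stack: [0]
STORE_FAST p → p=0. Stack: []
LOAD_FAST u → push 113. Stack: [113]
LOAD_CONST → push 6. Stack: [113, 6]
BINARY_OP * → 113 * 6 = 678. Stack: [678]
STORE_FAST z → z=678. Stack: []
LOAD_FAST_LOAD_FAST b,u → push 38,113. Stack: [38, 113]
BINARY_OP - → 38 - 113 = -75. Stack: [-75]
LOAD_FAST b → push 38. Stack: [-75, 38]
LOAD_CONST → push 2. Stack: [-75, 38, 2]
BINARY_OP ^ → 38 ^ 2 = 36. Stack: [-75, 36]
BINARY_OP - → -75 - 36 = -111. Stack: [-111]
STORE_FAST z → z=-111. Stack: []
LOAD_CONST → push 4. Stack: [4]
LOAD_FAST b → push 38. Stack: [4, 38]
BINARY_OP * → 4 * 38 = 152. Stack: [152]
STORE_FAST z → z=152. Stack: []
LOAD_CONST → push 12. Stack: [12]
LOAD_FAST p → push 0. Stack: [12, 0]
BINARY_OP - → 12 - 0 = 12. Stack: [12]
STORE_FAST v → v=12. Stack: []
LOAD_FAST v → push 12. Stack: [12]
RETURN_VALUE → return 12.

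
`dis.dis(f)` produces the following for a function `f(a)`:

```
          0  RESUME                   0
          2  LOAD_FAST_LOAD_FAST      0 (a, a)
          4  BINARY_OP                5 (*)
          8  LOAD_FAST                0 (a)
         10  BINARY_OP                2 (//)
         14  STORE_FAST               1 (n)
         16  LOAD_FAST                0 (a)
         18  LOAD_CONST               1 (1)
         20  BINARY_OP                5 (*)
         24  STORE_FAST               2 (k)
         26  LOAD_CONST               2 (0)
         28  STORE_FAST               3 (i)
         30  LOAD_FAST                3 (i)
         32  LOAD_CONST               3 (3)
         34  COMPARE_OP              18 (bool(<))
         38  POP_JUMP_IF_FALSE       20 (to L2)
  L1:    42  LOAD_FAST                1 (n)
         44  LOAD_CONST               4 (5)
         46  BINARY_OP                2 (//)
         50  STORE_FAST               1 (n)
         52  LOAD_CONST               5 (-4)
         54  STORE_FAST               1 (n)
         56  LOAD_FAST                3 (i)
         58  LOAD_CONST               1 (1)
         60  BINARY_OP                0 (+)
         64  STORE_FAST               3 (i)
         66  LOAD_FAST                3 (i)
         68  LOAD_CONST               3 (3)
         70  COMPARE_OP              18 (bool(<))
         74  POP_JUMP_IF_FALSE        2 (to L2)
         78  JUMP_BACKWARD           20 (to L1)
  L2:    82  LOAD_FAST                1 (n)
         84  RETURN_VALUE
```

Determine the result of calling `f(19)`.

LOAD_FAST_LOAD_FAST a,a → push 19,19. Stack: [19, 19]
BINARY_OP * → 19 * 19 = 361. Stack: [361]
LOAD_FAST a → push 19. Stack: [361, 19]
BINARY_OP // → 361 // 19 = 19. Stack: [19]
STORE_FAST n → n=19. Stack: []
LOAD_FAST a → push 19. Stack: [19]
LOAD_CONST → push 1. Stack: [19, 1]
BINARY_OP * → 19 * 1 = 19. Stack: [19]
STORE_FAST k → k=19. Stack: []
LOAD_CONST → push 0. Stack: [0]
STORE_FAST i → i=0. Stack: []
LOAD_FAST i → push 0. Stack: [0]
LOAD_CONST → push 3. Stack: [0, 3]
COMPARE_OP bool(<) → 0 vs 3 = True. Stack: [True]
POP_JUMP_IF_FALSE → pop True; no jump. Stack: []
LOAD_FAST n → push 19. Stack: [19]
LOAD_CONST → push 5. Stack: [19, 5]
BINARY_OP // → 19 // 5 = 3. Stack: [3]
STORE_FAST n → n=3. Stack: []
LOAD_CONST → push -4. Stack: [-4]
STORE_FAST n → n=-4. Stack: []
LOAD_FAST i → push 0. Stack: [0]
LOAD_CONST → push 1. Stack: [0, 1]
BINARY_OP + → 0 + 1 = 1. Stack: [1]
STORE_FAST i → i=1. Stack: []
LOAD_FAST i → push 1. Stack: [1]
LOAD_CONST → push 3. Stack: [1, 3]
COMPARE_OP bool(<) → 1 vs 3 = True. Stack: [True]
POP_JUMP_IF_FALSE → pop True; no jump. Stack: []
LOAD_FAST n → push -4. Stack: [-4]
LOAD_CONST → push 5. Stack: [-4, 5]
BINARY_OP // → -4 // 5 = -1. Stack: [-1]
STORE_FAST n → n=-1. Stack: []
LOAD_CONST → push -4. Stack: [-4]
STORE_FAST n → n=-4. Stack: []
LOAD_FAST i → push 1. Stack: [1]
LOAD_CONST → push 1. Stack: [1, 1]
BINARY_OP + → 1 + 1 = 2. Stack: [2]
STORE_FAST i → i=2. Stack: []
LOAD_FAST i → push 2. Stack: [2]
LOAD_CONST → push 3. Stack: [2, 3]
COMPARE_OP bool(<) → 2 vs 3 = True. Stack: [True]
POP_JUMP_IF_FALSE → pop True; no jump. Stack: []
LOAD_FAST n → push -4. Stack: [-4]
LOAD_CONST → push 5. Stack: [-4, 5]
BINARY_OP // → -4 // 5 = -1. Stack: [-1]
STORE_FAST n → n=-1. Stack: []
LOAD_CONST → push -4. Stack: [-4]
STORE_FAST n → n=-4. Stack: []
LOAD_FAST i → push 2. Stack: [2]
LOAD_CONST → push 1. Stack: [2, 1]
BINARY_OP + → 2 + 1 = 3. Stack: [3]
STORE_FAST i → i=3. Stack: []
LOAD_FAST i → push 3. Stack: [3]
LOAD_CONST → push 3. Stack: [3, 3]
COMPARE_OP bool(<) → 3 vs 3 = False. Stack: [False]
POP_JUMP_IF_FALSE → pop False; jump. Stack: []
LOAD_FAST n → push -4. Stack: [-4]
RETURN_VALUE → return -4.

-4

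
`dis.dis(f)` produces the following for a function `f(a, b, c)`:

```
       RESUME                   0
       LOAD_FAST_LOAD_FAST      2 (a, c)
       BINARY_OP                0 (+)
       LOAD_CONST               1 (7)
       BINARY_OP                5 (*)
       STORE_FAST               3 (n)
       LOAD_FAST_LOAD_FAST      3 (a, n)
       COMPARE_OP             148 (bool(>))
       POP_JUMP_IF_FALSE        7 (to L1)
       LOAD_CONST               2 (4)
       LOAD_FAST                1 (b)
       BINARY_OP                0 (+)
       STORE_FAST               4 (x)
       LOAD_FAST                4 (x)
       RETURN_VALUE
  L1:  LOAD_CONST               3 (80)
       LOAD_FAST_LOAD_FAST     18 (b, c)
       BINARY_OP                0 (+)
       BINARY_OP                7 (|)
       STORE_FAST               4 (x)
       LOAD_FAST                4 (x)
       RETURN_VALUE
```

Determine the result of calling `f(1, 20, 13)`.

LOAD_FAST_LOAD_FAST a,c → push 1,13. Stack: [1, 13]
BINARY_OP + → 1 + 13 = 14. Stack: [14]
LOAD_CONST → push 7. Stack: [14, 7]
BINARY_OP * → 14 * 7 = 98. Stack: [98]
STORE_FAST n → n=98. Stack: []
LOAD_FAST_LOAD_FAST a,n → push 1,98. Stack: [1, 98]
COMPARE_OP bool(>) → 1 vs 98 = False. Stack: [False]
POP_JUMP_IF_FALSE → pop False; jump. Stack: []
LOAD_CONST → push 80. Stack: [80]
LOAD_FAST_LOAD_FAST b,c → push 20,13. Stack: [80, 20, 13]
BINARY_OP + → 20 + 13 = 33. Stack: [80, 33]
BINARY_OP | → 80 | 33 = 113. Stack: [113]
STORE_FAST x → x=113. Stack: []
LOAD_FAST x → push 113. Stack: [113]
RETURN_VALUE → return 113.

113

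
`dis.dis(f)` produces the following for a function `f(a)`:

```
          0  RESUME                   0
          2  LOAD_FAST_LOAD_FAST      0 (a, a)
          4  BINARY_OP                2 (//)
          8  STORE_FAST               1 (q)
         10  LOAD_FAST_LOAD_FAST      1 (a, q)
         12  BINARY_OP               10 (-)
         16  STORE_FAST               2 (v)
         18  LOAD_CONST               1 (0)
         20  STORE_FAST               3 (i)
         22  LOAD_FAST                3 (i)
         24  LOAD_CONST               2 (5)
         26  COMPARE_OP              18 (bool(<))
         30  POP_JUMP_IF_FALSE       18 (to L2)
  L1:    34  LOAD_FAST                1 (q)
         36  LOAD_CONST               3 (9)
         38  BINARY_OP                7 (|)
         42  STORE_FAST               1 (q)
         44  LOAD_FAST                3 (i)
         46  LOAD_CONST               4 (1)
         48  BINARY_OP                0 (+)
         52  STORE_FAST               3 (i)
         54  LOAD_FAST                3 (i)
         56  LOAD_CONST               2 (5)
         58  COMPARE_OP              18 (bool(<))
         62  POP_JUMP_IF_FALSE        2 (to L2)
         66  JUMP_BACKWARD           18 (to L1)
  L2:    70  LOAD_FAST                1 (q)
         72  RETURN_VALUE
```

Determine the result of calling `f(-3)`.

LOAD_FAST_LOAD_FAST a,a → push -3,-3
BINARY_OP // → -3 // -3 = 1
STORE_FAST q → q=1
LOAD_FAST_LOAD_FAST a,q → push -3,1
BINARY_OP - → -3 - 1 = -4
STORE_FAST v → v=-4
LOAD_CONST → push 0
STORE_FAST i → i=0
LOAD_FAST i → push 0
LOAD_CONST → push 5
COMPARE_OP bool(<) → 0 vs 5 = True
POP_JUMP_IF_FALSE → pop True; no jump
LOAD_FAST q → push 1
LOAD_CONST → push 9
BINARY_OP | → 1 | 9 = 9
STORE_FAST q → q=9
LOAD_FAST i → push 0
LOAD_CONST → push 1
BINARY_OP + → 0 + 1 = 1
STORE_FAST i → i=1
LOAD_FAST i → push 1
LOAD_CONST → push 5
COMPARE_OP bool(<) → 1 vs 5 = True
POP_JUMP_IF_FALSE → pop True; no jump
LOAD_FAST q → push 9
LOAD_CONST → push 9
BINARY_OP | → 9 | 9 = 9
STORE_FAST q → q=9
LOAD_FAST i → push 1
LOAD_CONST → push 1
BINARY_OP + → 1 + 1 = 2
STORE_FAST i → i=2
LOAD_FAST i → push 2
LOAD_CONST → push 5
COMPARE_OP bool(<) → 2 vs 5 = True
POP_JUMP_IF_FALSE → pop True; no jump
LOAD_FAST q → push 9
LOAD_CONST → push 9
BINARY_OP | → 9 | 9 = 9
STORE_FAST q → q=9
LOAD_FAST i → push 2
LOAD_CONST → push 1
BINARY_OP + → 2 + 1 = 3
STORE_FAST i → i=3
LOAD_FAST i → push 3
LOAD_CONST → push 5
COMPARE_OP bool(<) → 3 vs 5 = True
POP_JUMP_IF_FALSE → pop True; no jump
LOAD_FAST q → push 9
LOAD_CONST → push 9
BINARY_OP | → 9 | 9 = 9
STORE_FAST q → q=9
LOAD_FAST i → push 3
LOAD_CONST → push 1
BINARY_OP + → 3 + 1 = 4
STORE_FAST i → i=4
LOAD_FAST i → push 4
LOAD_CONST → push 5
COMPARE_OP bool(<) → 4 vs 5 = True
POP_JUMP_IF_FALSE → pop True; no jump
LOAD_FAST q → push 9
LOAD_CONST → push 9
BINARY_OP | → 9 | 9 = 9
STORE_FAST q → q=9
LOAD_FAST i → push 4
LOAD_CONST → push 1
BINARY_OP + → 4 + 1 = 5
STORE_FAST i → i=5
LOAD_FAST i → push 5
LOAD_CONST → push 5
COMPARE_OP bool(<) → 5 vs 5 = False
POP_JUMP_IF_FALSE → pop False; jump
LOAD_FAST q → push 9
RETURN_VALUE → return 9.

9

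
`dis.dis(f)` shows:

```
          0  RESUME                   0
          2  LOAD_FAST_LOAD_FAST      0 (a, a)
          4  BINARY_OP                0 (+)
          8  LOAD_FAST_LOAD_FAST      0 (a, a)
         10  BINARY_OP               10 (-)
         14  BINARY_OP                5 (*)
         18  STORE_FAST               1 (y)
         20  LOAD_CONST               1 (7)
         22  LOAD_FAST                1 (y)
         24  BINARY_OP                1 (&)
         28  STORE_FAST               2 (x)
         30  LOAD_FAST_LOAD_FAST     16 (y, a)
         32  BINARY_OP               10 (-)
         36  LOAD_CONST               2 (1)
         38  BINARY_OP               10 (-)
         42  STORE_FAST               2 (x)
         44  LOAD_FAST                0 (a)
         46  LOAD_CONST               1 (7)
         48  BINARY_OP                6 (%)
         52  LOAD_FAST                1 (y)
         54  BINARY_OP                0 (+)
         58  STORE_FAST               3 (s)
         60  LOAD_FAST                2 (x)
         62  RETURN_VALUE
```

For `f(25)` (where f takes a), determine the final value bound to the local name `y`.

0

LOAD_FAST_LOAD_FAST a,a → push 25,25. Stack: [25, 25]
BINARY_OP + → 25 + 25 = 50. Stack: [50]
LOAD_FAST_LOAD_FAST a,a → push 25,25. Stack: [50, 25, 25]
BINARY_OP - → 25 - 25 = 0. Stack: [50, 0]
BINARY_OP * → 50 * 0 = 0. Stack: [0]
STORE_FAST y → y=0. Stack: []
LOAD_CONST → push 7. Stack: [7]
LOAD_FAST y → push 0. Stack: [7, 0]
BINARY_OP & → 7 & 0 = 0. Stack: [0]
STORE_FAST x → x=0. Stack: []
LOAD_FAST_LOAD_FAST y,a → push 0,25. Stack: [0, 25]
BINARY_OP - → 0 - 25 = -25. Stack: [-25]
LOAD_CONST → push 1. Stack: [-25, 1]
BINARY_OP - → -25 - 1 = -26. Stack: [-26]
STORE_FAST x → x=-26. Stack: []
LOAD_FAST a → push 25. Stack: [25]
LOAD_CONST → push 7. Stack: [25, 7]
BINARY_OP % → 25 % 7 = 4. Stack: [4]
LOAD_FAST y → push 0. Stack: [4, 0]
BINARY_OP + → 4 + 0 = 4. Stack: [4]
STORE_FAST s → s=4. Stack: []
LOAD_FAST x → push -26. Stack: [-26]
RETURN_VALUE → return -26.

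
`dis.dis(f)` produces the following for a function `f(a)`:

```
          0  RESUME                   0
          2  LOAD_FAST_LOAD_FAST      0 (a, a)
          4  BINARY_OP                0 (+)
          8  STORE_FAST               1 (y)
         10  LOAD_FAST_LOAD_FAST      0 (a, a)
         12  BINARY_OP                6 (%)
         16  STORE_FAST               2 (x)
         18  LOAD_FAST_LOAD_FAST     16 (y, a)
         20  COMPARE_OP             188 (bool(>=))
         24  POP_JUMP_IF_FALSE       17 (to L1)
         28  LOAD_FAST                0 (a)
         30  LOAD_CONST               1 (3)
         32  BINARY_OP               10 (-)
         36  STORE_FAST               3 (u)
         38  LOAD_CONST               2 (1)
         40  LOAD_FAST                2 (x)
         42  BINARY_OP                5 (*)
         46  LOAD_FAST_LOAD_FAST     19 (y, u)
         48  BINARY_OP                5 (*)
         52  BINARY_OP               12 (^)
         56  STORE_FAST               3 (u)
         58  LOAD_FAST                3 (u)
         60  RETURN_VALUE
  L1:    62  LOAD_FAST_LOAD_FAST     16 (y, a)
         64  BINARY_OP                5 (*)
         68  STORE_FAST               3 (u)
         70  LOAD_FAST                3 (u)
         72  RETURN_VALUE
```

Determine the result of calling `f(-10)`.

LOAD_FAST_LOAD_FAST a,a → push -10,-10. Stack: [-10, -10]
BINARY_OP + → -10 + -10 = -20. Stack: [-20]
STORE_FAST y → y=-20. Stack: []
LOAD_FAST_LOAD_FAST a,a → push -10,-10. Stack: [-10, -10]
BINARY_OP % → -10 % -10 = 0. Stack: [0]
STORE_FAST x → x=0. Stack: []
LOAD_FAST_LOAD_FAST y,a → push -20,-10. Stack: [-20, -10]
COMPARE_OP bool(>=) → -20 vs -10 = False. Stack: [False]
POP_JUMP_IF_FALSE → pop False; jump. Stack: []
LOAD_FAST_LOAD_FAST y,a → push -20,-10. Stack: [-20, -10]
BINARY_OP * → -20 * -10 = 200. Stack: [200]
STORE_FAST u → u=200. Stack: []
LOAD_FAST u → push 200. Stack: [200]
RETURN_VALUE → return 200.

200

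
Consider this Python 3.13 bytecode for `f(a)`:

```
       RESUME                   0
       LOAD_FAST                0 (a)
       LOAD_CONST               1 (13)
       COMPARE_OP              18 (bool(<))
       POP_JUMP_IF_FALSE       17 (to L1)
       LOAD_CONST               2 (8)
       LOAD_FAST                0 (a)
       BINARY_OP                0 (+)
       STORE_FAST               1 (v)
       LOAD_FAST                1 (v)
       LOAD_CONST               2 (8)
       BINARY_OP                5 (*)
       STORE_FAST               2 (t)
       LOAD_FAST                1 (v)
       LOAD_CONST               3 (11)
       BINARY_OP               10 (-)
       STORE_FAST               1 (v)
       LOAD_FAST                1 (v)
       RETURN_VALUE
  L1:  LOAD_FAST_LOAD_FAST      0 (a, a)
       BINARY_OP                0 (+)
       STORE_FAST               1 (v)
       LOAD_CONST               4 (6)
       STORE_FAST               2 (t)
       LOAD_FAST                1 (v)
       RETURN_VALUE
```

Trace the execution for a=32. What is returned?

LOAD_FAST a → push 32. Stack: [32]
LOAD_CONST → push 13. Stack: [32, 13]
COMPARE_OP bool(<) → 32 vs 13 = False. Stack: [False]
POP_JUMP_IF_FALSE → pop False; jump. Stack: []
LOAD_FAST_LOAD_FAST a,a → push 32,32. Stack: [32, 32]
BINARY_OP + → 32 + 32 = 64. Stack: [64]
STORE_FAST v → v=64. Stack: []
LOAD_CONST → push 6. Stack: [6]
STORE_FAST t → t=6. Stack: []
LOAD_FAST v → push 64. Stack: [64]
RETURN_VALUE → return 64.

64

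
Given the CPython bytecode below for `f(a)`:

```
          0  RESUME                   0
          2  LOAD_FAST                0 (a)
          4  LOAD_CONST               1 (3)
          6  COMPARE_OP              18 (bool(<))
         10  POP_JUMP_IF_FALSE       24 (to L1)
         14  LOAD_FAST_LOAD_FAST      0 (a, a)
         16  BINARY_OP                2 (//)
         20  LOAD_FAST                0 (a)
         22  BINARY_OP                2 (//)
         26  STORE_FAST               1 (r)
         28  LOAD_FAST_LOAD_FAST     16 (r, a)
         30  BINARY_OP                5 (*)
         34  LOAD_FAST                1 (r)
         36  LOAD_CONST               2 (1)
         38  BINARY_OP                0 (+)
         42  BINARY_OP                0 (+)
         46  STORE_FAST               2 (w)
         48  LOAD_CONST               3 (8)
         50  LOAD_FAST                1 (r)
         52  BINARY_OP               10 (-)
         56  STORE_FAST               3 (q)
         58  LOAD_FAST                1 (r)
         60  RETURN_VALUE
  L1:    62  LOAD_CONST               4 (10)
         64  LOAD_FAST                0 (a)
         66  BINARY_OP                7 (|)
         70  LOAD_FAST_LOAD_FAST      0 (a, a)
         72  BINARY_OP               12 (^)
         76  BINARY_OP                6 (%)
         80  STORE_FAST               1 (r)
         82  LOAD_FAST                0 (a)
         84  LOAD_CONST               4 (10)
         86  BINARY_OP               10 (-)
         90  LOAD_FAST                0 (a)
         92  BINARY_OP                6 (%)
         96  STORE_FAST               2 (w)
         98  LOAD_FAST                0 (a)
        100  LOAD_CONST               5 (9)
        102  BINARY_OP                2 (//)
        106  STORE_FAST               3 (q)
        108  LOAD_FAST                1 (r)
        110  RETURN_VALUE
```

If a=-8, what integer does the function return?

LOAD_FAST a → push -8. Stack: [-8]
LOAD_CONST → push 3. Stack: [-8, 3]
COMPARE_OP bool(<) → -8 vs 3 = True. Stack: [True]
POP_JUMP_IF_FALSE → pop True; no jump. Stack: []
LOAD_FAST_LOAD_FAST a,a → push -8,-8. Stack: [-8, -8]
BINARY_OP // → -8 // -8 = 1. Stack: [1]
LOAD_FAST a → push -8. Stack: [1, -8]
BINARY_OP // → 1 // -8 = -1. Stack: [-1]
STORE_FAST r → r=-1. Stack: []
LOAD_FAST_LOAD_FAST r,a → push -1,-8. Stack: [-1, -8]
BINARY_OP * → -1 * -8 = 8. Stack: [8]
LOAD_FAST r → push -1. Stack: [8, -1]
LOAD_CONST → push 1. Stack: [8, -1, 1]
BINARY_OP + → -1 + 1 = 0. Stack: [8, 0]
BINARY_OP + → 8 + 0 = 8. Stack: [8]
STORE_FAST w → w=8. Stack: []
LOAD_CONST → push 8. Stack: [8]
LOAD_FAST r → push -1. Stack: [8, -1]
BINARY_OP - → 8 - -1 = 9. Stack: [9]
STORE_FAST q → q=9. Stack: []
LOAD_FAST r → push -1. Stack: [-1]
RETURN_VALUE → return -1.

-1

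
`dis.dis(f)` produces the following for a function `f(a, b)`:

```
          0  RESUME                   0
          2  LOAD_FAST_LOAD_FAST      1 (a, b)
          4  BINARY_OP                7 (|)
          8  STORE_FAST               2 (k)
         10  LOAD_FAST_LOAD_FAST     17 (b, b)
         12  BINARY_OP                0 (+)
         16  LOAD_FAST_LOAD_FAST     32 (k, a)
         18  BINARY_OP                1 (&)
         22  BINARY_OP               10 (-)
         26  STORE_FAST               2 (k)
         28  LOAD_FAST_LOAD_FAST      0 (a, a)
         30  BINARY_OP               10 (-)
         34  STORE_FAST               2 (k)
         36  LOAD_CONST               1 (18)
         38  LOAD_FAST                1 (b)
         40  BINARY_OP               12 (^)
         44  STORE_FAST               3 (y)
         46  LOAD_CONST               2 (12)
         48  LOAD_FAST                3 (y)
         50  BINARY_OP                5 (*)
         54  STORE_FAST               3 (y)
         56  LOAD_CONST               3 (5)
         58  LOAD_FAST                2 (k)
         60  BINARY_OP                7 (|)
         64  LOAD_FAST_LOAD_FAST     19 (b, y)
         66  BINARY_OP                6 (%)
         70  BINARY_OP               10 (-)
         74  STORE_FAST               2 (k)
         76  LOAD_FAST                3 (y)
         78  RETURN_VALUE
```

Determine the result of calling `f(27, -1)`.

-228

LOAD_FAST_LOAD_FAST a,b → push 27,-1. Stack: [27, -1]
BINARY_OP | → 27 | -1 = -1. Stack: [-1]
STORE_FAST k → k=-1. Stack: []
LOAD_FAST_LOAD_FAST b,b → push -1,-1. Stack: [-1, -1]
BINARY_OP + → -1 + -1 = -2. Stack: [-2]
LOAD_FAST_LOAD_FAST k,a → push -1,27. Stack: [-2, -1, 27]
BINARY_OP & → -1 & 27 = 27. Stack: [-2, 27]
BINARY_OP - → -2 - 27 = -29. Stack: [-29]
STORE_FAST k → k=-29. Stack: []
LOAD_FAST_LOAD_FAST a,a → push 27,27. Stack: [27, 27]
BINARY_OP - → 27 - 27 = 0. Stack: [0]
STORE_FAST k → k=0. Stack: []
LOAD_CONST → push 18. Stack: [18]
LOAD_FAST b → push -1. Stack: [18, -1]
BINARY_OP ^ → 18 ^ -1 = -19. Stack: [-19]
STORE_FAST y → y=-19. Stack: []
LOAD_CONST → push 12. Stack: [12]
LOAD_FAST y → push -19. Stack: [12, -19]
BINARY_OP * → 12 * -19 = -228. Stack: [-228]
STORE_FAST y → y=-228. Stack: []
LOAD_CONST → push 5. Stack: [5]
LOAD_FAST k → push 0. Stack: [5, 0]
BINARY_OP | → 5 | 0 = 5. Stack: [5]
LOAD_FAST_LOAD_FAST b,y → push -1,-228. Stack: [5, -1, -228]
BINARY_OP % → -1 % -228 = -1. Stack: [5, -1]
BINARY_OP - → 5 - -1 = 6. Stack: [6]
STORE_FAST k → k=6. Stack: []
LOAD_FAST y → push -228. Stack: [-228]
RETURN_VALUE → return -228.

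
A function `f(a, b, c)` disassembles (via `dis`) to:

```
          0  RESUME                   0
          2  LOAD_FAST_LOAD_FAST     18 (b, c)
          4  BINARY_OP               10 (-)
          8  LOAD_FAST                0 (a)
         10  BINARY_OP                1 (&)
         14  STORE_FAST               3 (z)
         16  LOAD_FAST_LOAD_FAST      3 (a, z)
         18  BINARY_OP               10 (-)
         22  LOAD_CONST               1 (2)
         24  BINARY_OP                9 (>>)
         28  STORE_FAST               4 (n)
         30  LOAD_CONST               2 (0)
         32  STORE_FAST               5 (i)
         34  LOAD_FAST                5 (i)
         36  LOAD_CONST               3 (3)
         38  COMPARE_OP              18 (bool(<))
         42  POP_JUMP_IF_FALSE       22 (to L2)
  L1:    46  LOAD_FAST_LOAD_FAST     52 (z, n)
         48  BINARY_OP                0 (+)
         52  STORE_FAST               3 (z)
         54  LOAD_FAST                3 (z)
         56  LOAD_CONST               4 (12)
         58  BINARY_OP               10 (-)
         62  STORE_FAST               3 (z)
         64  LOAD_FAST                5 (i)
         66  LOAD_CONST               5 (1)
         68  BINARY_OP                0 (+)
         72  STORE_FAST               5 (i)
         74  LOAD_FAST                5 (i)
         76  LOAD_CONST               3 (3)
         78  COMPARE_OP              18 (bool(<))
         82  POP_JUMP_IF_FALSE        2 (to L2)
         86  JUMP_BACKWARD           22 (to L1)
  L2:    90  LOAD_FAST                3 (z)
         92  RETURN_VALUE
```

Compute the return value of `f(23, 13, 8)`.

LOAD_FAST_LOAD_FAST b,c → push 13,8. Stack: [13, 8]
BINARY_OP - → 13 - 8 = 5. Stack: [5]
LOAD_FAST a → push 23. Stack: [5, 23]
BINARY_OP & → 5 & 23 = 5. Stack: [5]
STORE_FAST z → z=5. Stack: []
LOAD_FAST_LOAD_FAST a,z → push 23,5. Stack: [23, 5]
BINARY_OP - → 23 - 5 = 18. Stack: [18]
LOAD_CONST → push 2. Stack: [18, 2]
BINARY_OP >> → 18 >> 2 = 4. Stack: [4]
STORE_FAST n → n=4. Stack: []
LOAD_CONST → push 0. Stack: [0]
STORE_FAST i → i=0. Stack: []
LOAD_FAST i → push 0. Stack: [0]
LOAD_CONST → push 3. Stack: [0, 3]
COMPARE_OP bool(<) → 0 vs 3 = True. Stack: [True]
POP_JUMP_IF_FALSE → pop True; no jump. Stack: []
LOAD_FAST_LOAD_FAST z,n → push 5,4. Stack: [5, 4]
BINARY_OP + → 5 + 4 = 9. Stack: [9]
STORE_FAST z → z=9. Stack: []
LOAD_FAST z → push 9. Stack: [9]
LOAD_CONST → push 12. Stack: [9, 12]
BINARY_OP - → 9 - 12 = -3. Stack: [-3]
STORE_FAST z → z=-3. Stack: []
LOAD_FAST i → push 0. Stack: [0]
LOAD_CONST → push 1. Stack: [0, 1]
BINARY_OP + → 0 + 1 = 1. Stack: [1]
STORE_FAST i → i=1. Stack: []
LOAD_FAST i → push 1. Stack: [1]
LOAD_CONST → push 3. Stack: [1, 3]
COMPARE_OP bool(<) → 1 vs 3 = True. Stack: [True]
POP_JUMP_IF_FALSE → pop True; no jump. Stack: []
LOAD_FAST_LOAD_FAST z,n → push -3,4. Stack: [-3, 4]
BINARY_OP + → -3 + 4 = 1. Stack: [1]
STORE_FAST z → z=1. Stack: []
LOAD_FAST z → push 1. Stack: [1]
LOAD_CONST → push 12. Stack: [1, 12]
BINARY_OP - → 1 - 12 = -11. Stack: [-11]
STORE_FAST z → z=-11. Stack: []
LOAD_FAST i → push 1. Stack: [1]
LOAD_CONST → push 1. Stack: [1, 1]
BINARY_OP + → 1 + 1 = 2. Stack: [2]
STORE_FAST i → i=2. Stack: []
LOAD_FAST i → push 2. Stack: [2]
LOAD_CONST → push 3. Stack: [2, 3]
COMPARE_OP bool(<) → 2 vs 3 = True. Stack: [True]
POP_JUMP_IF_FALSE → pop True; no jump. Stack: []
LOAD_FAST_LOAD_FAST z,n → push -11,4. Stack: [-11, 4]
BINARY_OP + → -11 + 4 = -7. Stack: [-7]
STORE_FAST z → z=-7. Stack: []
LOAD_FAST z → push -7. Stack: [-7]
LOAD_CONST → push 12. Stack: [-7, 12]
BINARY_OP - → -7 - 12 = -19. Stack: [-19]
STORE_FAST z → z=-19. Stack: []
LOAD_FAST i → push 2. Stack: [2]
LOAD_CONST → push 1. Stack: [2, 1]
BINARY_OP + → 2 + 1 = 3. Stack: [3]
STORE_FAST i → i=3. Stack: []
LOAD_FAST i → push 3. Stack: [3]
LOAD_CONST → push 3. Stack: [3, 3]
COMPARE_OP bool(<) → 3 vs 3 = False. Stack: [False]
POP_JUMP_IF_FALSE → pop False; jump. Stack: []
LOAD_FAST z → push -19. Stack: [-19]
RETURN_VALUE → return -19.

-19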